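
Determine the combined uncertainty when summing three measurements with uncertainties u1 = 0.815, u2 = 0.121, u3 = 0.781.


For a sum of independent quantities, uc = sqrt(u1^2 + u2^2 + u3^2).
uc = sqrt(0.815^2 + 0.121^2 + 0.781^2)
uc = sqrt(0.664225 + 0.014641 + 0.609961)
uc = 1.1353

1.1353


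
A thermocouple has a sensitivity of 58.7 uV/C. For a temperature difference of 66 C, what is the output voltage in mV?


The thermocouple output V = sensitivity * dT.
V = 58.7 uV/C * 66 C
V = 3874.2 uV
V = 3.874 mV

3.874 mV


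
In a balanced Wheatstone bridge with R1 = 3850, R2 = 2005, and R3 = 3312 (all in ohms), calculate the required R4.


At balance: R1*R4 = R2*R3, so R4 = R2*R3/R1.
R4 = 2005 * 3312 / 3850
R4 = 6640560 / 3850
R4 = 1724.82 ohm

1724.82 ohm


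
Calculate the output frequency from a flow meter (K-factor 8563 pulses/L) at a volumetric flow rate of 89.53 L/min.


Frequency = K * Q / 60 (converting L/min to L/s).
f = 8563 * 89.53 / 60
f = 766645.39 / 60
f = 12777.42 Hz

12777.42 Hz


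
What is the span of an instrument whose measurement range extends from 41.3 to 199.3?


Span = upper range - lower range.
Span = 199.3 - (41.3)
Span = 158.0

158.0


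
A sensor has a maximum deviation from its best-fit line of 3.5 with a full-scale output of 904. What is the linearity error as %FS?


Linearity error = (max deviation / full scale) * 100%.
Linearity = (3.5 / 904) * 100
Linearity = 0.387 %FS

0.387 %FS


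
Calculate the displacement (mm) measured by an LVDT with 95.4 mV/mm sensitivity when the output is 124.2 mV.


Displacement = Vout / sensitivity.
d = 124.2 / 95.4
d = 1.302 mm

1.302 mm


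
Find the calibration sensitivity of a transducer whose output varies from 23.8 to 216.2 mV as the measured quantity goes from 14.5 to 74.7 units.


Sensitivity = (y2 - y1) / (x2 - x1).
S = (216.2 - 23.8) / (74.7 - 14.5)
S = 192.4 / 60.2
S = 3.196 mV/unit

3.196 mV/unit


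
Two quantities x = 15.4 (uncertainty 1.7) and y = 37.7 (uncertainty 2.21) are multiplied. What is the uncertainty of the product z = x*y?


For a product z = x*y, the relative uncertainty is:
uz/z = sqrt((ux/x)^2 + (uy/y)^2)
Relative uncertainties: ux/x = 1.7/15.4 = 0.11039
uy/y = 2.21/37.7 = 0.058621
z = 15.4 * 37.7 = 580.6
uz = 580.6 * sqrt(0.11039^2 + 0.058621^2) = 72.566

72.566


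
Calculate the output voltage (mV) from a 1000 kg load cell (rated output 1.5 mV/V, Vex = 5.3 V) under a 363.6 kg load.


Vout = rated_output * Vex * (load / capacity).
Vout = 1.5 * 5.3 * (363.6 / 1000)
Vout = 1.5 * 5.3 * 0.3636
Vout = 2.891 mV

2.891 mV


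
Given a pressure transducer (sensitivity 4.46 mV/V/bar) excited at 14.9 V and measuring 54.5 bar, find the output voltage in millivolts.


Output = sensitivity * Vex * P.
Vout = 4.46 * 14.9 * 54.5
Vout = 66.454 * 54.5
Vout = 3621.74 mV

3621.74 mV


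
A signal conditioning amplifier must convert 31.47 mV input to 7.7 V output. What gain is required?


Gain = Vout / Vin (converting to same units).
G = 7.7 V / 31.47 mV
G = 7700.0 mV / 31.47 mV
G = 244.68

244.68


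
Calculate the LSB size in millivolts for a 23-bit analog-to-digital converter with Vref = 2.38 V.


The resolution (LSB) of an ADC is Vref / 2^n.
LSB = 2.38 / 2^23
LSB = 2.38 / 8388608
LSB = 2.8e-07 V = 0.00028372 mV

0.00028372 mV


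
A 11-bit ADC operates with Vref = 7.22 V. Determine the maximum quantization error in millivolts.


The maximum quantization error is +/- LSB/2.
LSB = Vref / 2^n = 7.22 / 2048 = 0.00352539 V
Max error = LSB / 2 = 0.00352539 / 2 = 0.0017627 V
Max error = 1.7627 mV

1.7627 mV


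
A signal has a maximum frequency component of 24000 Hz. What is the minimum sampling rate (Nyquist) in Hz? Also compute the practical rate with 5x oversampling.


By Nyquist theorem, fs_min = 2 * fmax.
fs_min = 2 * 24000 = 48000 Hz
Practical rate = 5 * fs_min = 5 * 48000 = 240000 Hz

fs_min = 48000 Hz, fs_practical = 240000 Hz


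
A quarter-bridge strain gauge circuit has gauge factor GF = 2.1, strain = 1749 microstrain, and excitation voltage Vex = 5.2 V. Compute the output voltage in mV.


Quarter bridge output: Vout = (GF * epsilon * Vex) / 4.
Vout = (2.1 * 1749e-6 * 5.2) / 4
Vout = 0.01909908 / 4 V
Vout = 0.00477477 V = 4.7748 mV

4.7748 mV


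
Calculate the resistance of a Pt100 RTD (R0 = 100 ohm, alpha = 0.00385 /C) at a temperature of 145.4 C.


The RTD equation: Rt = R0 * (1 + alpha * T).
Rt = 100 * (1 + 0.00385 * 145.4)
Rt = 100 * (1 + 0.55979)
Rt = 100 * 1.55979
Rt = 155.979 ohm

155.979 ohm


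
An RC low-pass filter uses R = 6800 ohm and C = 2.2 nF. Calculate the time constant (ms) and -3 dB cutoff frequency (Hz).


Time constant: tau = R * C.
tau = 6800 * 2.20e-09 = 1.496e-05 s
tau = 0.015 ms
Cutoff frequency: fc = 1 / (2*pi*R*C).
fc = 1 / (2*pi*1.496e-05) = 10638.7 Hz

tau = 0.015 ms, fc = 10638.7 Hz


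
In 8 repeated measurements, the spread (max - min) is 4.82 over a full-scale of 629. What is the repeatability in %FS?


Repeatability = (spread / full scale) * 100%.
R = (4.82 / 629) * 100
R = 0.766 %FS

0.766 %FS


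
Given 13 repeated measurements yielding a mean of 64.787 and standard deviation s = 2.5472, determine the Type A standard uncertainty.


The standard uncertainty for Type A evaluation is u = s / sqrt(n).
u = 2.5472 / sqrt(13)
u = 2.5472 / 3.6056
u = 0.7065

0.7065


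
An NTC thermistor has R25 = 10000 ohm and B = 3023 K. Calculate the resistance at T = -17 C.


NTC thermistor equation: Rt = R25 * exp(B * (1/T - 1/T25)).
T in Kelvin: 256.15 K, T25 = 298.15 K
1/T - 1/T25 = 1/256.15 - 1/298.15 = 0.00054995
B * (1/T - 1/T25) = 3023 * 0.00054995 = 1.6625
Rt = 10000 * exp(1.6625) = 52724.1 ohm

52724.1 ohm


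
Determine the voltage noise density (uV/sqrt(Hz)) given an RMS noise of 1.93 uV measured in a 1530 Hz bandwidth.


Noise spectral density = Vrms / sqrt(BW).
NSD = 1.93 / sqrt(1530)
NSD = 1.93 / 39.1152
NSD = 0.0493 uV/sqrt(Hz)

0.0493 uV/sqrt(Hz)


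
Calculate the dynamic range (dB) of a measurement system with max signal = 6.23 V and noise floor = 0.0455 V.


Dynamic range = 20 * log10(Vmax / Vnoise).
DR = 20 * log10(6.23 / 0.0455)
DR = 20 * log10(136.92)
DR = 42.73 dB

42.73 dB


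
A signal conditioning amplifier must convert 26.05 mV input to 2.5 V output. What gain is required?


Gain = Vout / Vin (converting to same units).
G = 2.5 V / 26.05 mV
G = 2500.0 mV / 26.05 mV
G = 95.97

95.97


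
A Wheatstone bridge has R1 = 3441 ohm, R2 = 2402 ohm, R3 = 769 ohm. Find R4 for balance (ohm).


At balance: R1*R4 = R2*R3, so R4 = R2*R3/R1.
R4 = 2402 * 769 / 3441
R4 = 1847138 / 3441
R4 = 536.8 ohm

536.8 ohm


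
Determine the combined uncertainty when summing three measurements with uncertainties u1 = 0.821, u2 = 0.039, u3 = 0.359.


For a sum of independent quantities, uc = sqrt(u1^2 + u2^2 + u3^2).
uc = sqrt(0.821^2 + 0.039^2 + 0.359^2)
uc = sqrt(0.674041 + 0.001521 + 0.128881)
uc = 0.8969

0.8969


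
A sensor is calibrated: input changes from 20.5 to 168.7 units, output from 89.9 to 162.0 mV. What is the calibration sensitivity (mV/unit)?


Sensitivity = (y2 - y1) / (x2 - x1).
S = (162.0 - 89.9) / (168.7 - 20.5)
S = 72.1 / 148.2
S = 0.4865 mV/unit

0.4865 mV/unit


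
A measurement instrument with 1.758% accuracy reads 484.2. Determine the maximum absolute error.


Absolute error = (accuracy% / 100) * reading.
Error = (1.758 / 100) * 484.2
Error = 0.01758 * 484.2
Error = 8.5122

8.5122


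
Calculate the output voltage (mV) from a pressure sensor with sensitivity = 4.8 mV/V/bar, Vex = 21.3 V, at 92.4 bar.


Output = sensitivity * Vex * P.
Vout = 4.8 * 21.3 * 92.4
Vout = 102.24 * 92.4
Vout = 9446.98 mV

9446.98 mV


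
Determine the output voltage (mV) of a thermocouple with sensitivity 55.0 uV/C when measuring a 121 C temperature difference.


The thermocouple output V = sensitivity * dT.
V = 55.0 uV/C * 121 C
V = 6655.0 uV
V = 6.655 mV

6.655 mV


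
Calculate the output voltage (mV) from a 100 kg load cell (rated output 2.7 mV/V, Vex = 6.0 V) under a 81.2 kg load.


Vout = rated_output * Vex * (load / capacity).
Vout = 2.7 * 6.0 * (81.2 / 100)
Vout = 2.7 * 6.0 * 0.812
Vout = 13.154 mV

13.154 mV


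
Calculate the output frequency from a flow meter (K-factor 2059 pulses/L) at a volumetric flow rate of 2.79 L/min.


Frequency = K * Q / 60 (converting L/min to L/s).
f = 2059 * 2.79 / 60
f = 5744.61 / 60
f = 95.74 Hz

95.74 Hz


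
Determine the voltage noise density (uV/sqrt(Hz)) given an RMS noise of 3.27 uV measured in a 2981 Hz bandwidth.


Noise spectral density = Vrms / sqrt(BW).
NSD = 3.27 / sqrt(2981)
NSD = 3.27 / 54.5985
NSD = 0.0599 uV/sqrt(Hz)

0.0599 uV/sqrt(Hz)


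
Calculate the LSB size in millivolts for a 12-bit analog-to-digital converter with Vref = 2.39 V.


The resolution (LSB) of an ADC is Vref / 2^n.
LSB = 2.39 / 2^12
LSB = 2.39 / 4096
LSB = 0.0005835 V = 0.58349609 mV

0.58349609 mV


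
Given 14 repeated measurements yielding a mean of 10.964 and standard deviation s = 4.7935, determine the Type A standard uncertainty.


The standard uncertainty for Type A evaluation is u = s / sqrt(n).
u = 4.7935 / sqrt(14)
u = 4.7935 / 3.7417
u = 1.2811

1.2811


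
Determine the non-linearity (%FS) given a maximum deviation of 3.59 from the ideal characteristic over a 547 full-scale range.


Linearity error = (max deviation / full scale) * 100%.
Linearity = (3.59 / 547) * 100
Linearity = 0.656 %FS

0.656 %FS


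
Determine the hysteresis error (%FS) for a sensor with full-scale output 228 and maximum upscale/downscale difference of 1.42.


Hysteresis = (max difference / full scale) * 100%.
H = (1.42 / 228) * 100
H = 0.623 %FS

0.623 %FS


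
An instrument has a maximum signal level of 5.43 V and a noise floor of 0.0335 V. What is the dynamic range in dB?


Dynamic range = 20 * log10(Vmax / Vnoise).
DR = 20 * log10(5.43 / 0.0335)
DR = 20 * log10(162.09)
DR = 44.2 dB

44.2 dB


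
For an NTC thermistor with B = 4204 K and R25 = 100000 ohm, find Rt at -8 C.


NTC thermistor equation: Rt = R25 * exp(B * (1/T - 1/T25)).
T in Kelvin: 265.15 K, T25 = 298.15 K
1/T - 1/T25 = 1/265.15 - 1/298.15 = 0.00041743
B * (1/T - 1/T25) = 4204 * 0.00041743 = 1.7549
Rt = 100000 * exp(1.7549) = 578281.9 ohm

578281.9 ohm


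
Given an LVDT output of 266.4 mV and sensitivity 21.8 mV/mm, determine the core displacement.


Displacement = Vout / sensitivity.
d = 266.4 / 21.8
d = 12.22 mm

12.22 mm


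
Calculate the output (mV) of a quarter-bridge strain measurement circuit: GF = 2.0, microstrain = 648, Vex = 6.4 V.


Quarter bridge output: Vout = (GF * epsilon * Vex) / 4.
Vout = (2.0 * 648e-6 * 6.4) / 4
Vout = 0.0082944 / 4 V
Vout = 0.0020736 V = 2.0736 mV

2.0736 mV


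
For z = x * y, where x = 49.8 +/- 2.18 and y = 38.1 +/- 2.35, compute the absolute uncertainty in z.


For a product z = x*y, the relative uncertainty is:
uz/z = sqrt((ux/x)^2 + (uy/y)^2)
Relative uncertainties: ux/x = 2.18/49.8 = 0.043775
uy/y = 2.35/38.1 = 0.06168
z = 49.8 * 38.1 = 1897.4
uz = 1897.4 * sqrt(0.043775^2 + 0.06168^2) = 143.508

143.508


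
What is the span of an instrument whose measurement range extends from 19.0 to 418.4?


Span = upper range - lower range.
Span = 418.4 - (19.0)
Span = 399.4

399.4


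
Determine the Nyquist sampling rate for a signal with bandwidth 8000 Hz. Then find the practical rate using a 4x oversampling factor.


By Nyquist theorem, fs_min = 2 * fmax.
fs_min = 2 * 8000 = 16000 Hz
Practical rate = 4 * fs_min = 4 * 16000 = 64000 Hz

fs_min = 16000 Hz, fs_practical = 64000 Hz


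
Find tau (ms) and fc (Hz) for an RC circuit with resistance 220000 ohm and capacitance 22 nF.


Time constant: tau = R * C.
tau = 220000 * 2.20e-08 = 0.00484 s
tau = 4.84 ms
Cutoff frequency: fc = 1 / (2*pi*R*C).
fc = 1 / (2*pi*0.00484) = 32.88 Hz

tau = 4.84 ms, fc = 32.88 Hz


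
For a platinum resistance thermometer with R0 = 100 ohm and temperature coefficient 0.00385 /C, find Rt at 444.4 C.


The RTD equation: Rt = R0 * (1 + alpha * T).
Rt = 100 * (1 + 0.00385 * 444.4)
Rt = 100 * (1 + 1.71094)
Rt = 100 * 2.71094
Rt = 271.094 ohm

271.094 ohm


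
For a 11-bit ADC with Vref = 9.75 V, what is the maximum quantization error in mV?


The maximum quantization error is +/- LSB/2.
LSB = Vref / 2^n = 9.75 / 2048 = 0.00476074 V
Max error = LSB / 2 = 0.00476074 / 2 = 0.00238037 V
Max error = 2.3804 mV

2.3804 mV


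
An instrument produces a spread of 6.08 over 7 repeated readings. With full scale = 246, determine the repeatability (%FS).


Repeatability = (spread / full scale) * 100%.
R = (6.08 / 246) * 100
R = 2.472 %FS

2.472 %FS


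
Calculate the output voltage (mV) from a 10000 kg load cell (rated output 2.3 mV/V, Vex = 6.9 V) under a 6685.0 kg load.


Vout = rated_output * Vex * (load / capacity).
Vout = 2.3 * 6.9 * (6685.0 / 10000)
Vout = 2.3 * 6.9 * 0.6685
Vout = 10.609 mV

10.609 mV


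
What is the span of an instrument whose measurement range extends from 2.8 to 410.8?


Span = upper range - lower range.
Span = 410.8 - (2.8)
Span = 408.0

408.0


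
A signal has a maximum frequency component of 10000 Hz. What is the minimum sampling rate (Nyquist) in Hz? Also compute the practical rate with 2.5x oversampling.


By Nyquist theorem, fs_min = 2 * fmax.
fs_min = 2 * 10000 = 20000 Hz
Practical rate = 2.5 * fs_min = 2.5 * 20000 = 50000 Hz

fs_min = 20000 Hz, fs_practical = 50000 Hz


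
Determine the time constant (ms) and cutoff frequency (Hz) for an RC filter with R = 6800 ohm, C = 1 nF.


Time constant: tau = R * C.
tau = 6800 * 1.00e-09 = 6.8e-06 s
tau = 0.0068 ms
Cutoff frequency: fc = 1 / (2*pi*R*C).
fc = 1 / (2*pi*6.8e-06) = 23405.14 Hz

tau = 0.0068 ms, fc = 23405.14 Hz


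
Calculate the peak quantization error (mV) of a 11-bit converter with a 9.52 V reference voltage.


The maximum quantization error is +/- LSB/2.
LSB = Vref / 2^n = 9.52 / 2048 = 0.00464844 V
Max error = LSB / 2 = 0.00464844 / 2 = 0.00232422 V
Max error = 2.3242 mV

2.3242 mV


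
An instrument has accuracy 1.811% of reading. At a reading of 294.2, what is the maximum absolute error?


Absolute error = (accuracy% / 100) * reading.
Error = (1.811 / 100) * 294.2
Error = 0.01811 * 294.2
Error = 5.328

5.328


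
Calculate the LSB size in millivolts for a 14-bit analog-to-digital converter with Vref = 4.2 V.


The resolution (LSB) of an ADC is Vref / 2^n.
LSB = 4.2 / 2^14
LSB = 4.2 / 16384
LSB = 0.00025635 V = 0.25634766 mV

0.25634766 mV


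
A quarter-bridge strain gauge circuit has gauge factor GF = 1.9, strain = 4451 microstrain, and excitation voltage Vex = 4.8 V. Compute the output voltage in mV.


Quarter bridge output: Vout = (GF * epsilon * Vex) / 4.
Vout = (1.9 * 4451e-6 * 4.8) / 4
Vout = 0.04059312 / 4 V
Vout = 0.01014828 V = 10.1483 mV

10.1483 mV


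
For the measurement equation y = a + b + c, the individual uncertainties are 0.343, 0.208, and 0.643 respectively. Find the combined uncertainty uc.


For a sum of independent quantities, uc = sqrt(u1^2 + u2^2 + u3^2).
uc = sqrt(0.343^2 + 0.208^2 + 0.643^2)
uc = sqrt(0.117649 + 0.043264 + 0.413449)
uc = 0.7579

0.7579


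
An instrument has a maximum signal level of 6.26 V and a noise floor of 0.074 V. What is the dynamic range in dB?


Dynamic range = 20 * log10(Vmax / Vnoise).
DR = 20 * log10(6.26 / 0.074)
DR = 20 * log10(84.59)
DR = 38.55 dB

38.55 dB


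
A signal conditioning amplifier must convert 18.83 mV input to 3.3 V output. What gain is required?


Gain = Vout / Vin (converting to same units).
G = 3.3 V / 18.83 mV
G = 3300.0 mV / 18.83 mV
G = 175.25

175.25


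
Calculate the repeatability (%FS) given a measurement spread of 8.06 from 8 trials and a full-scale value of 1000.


Repeatability = (spread / full scale) * 100%.
R = (8.06 / 1000) * 100
R = 0.806 %FS

0.806 %FS


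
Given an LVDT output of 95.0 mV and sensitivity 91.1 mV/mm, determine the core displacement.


Displacement = Vout / sensitivity.
d = 95.0 / 91.1
d = 1.043 mm

1.043 mm


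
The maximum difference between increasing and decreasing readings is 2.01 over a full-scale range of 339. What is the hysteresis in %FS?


Hysteresis = (max difference / full scale) * 100%.
H = (2.01 / 339) * 100
H = 0.593 %FS

0.593 %FS


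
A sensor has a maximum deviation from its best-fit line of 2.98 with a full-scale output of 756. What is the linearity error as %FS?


Linearity error = (max deviation / full scale) * 100%.
Linearity = (2.98 / 756) * 100
Linearity = 0.394 %FS

0.394 %FS


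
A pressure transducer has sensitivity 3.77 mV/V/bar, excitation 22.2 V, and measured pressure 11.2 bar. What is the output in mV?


Output = sensitivity * Vex * P.
Vout = 3.77 * 22.2 * 11.2
Vout = 83.694 * 11.2
Vout = 937.37 mV

937.37 mV


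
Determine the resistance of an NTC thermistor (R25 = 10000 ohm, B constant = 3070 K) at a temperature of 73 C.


NTC thermistor equation: Rt = R25 * exp(B * (1/T - 1/T25)).
T in Kelvin: 346.15 K, T25 = 298.15 K
1/T - 1/T25 = 1/346.15 - 1/298.15 = -0.0004651
B * (1/T - 1/T25) = 3070 * -0.0004651 = -1.4278
Rt = 10000 * exp(-1.4278) = 2398.3 ohm

2398.3 ohm


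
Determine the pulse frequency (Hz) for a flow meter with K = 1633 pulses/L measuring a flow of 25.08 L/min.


Frequency = K * Q / 60 (converting L/min to L/s).
f = 1633 * 25.08 / 60
f = 40955.64 / 60
f = 682.59 Hz

682.59 Hz


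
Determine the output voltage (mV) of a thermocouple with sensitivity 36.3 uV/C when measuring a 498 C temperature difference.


The thermocouple output V = sensitivity * dT.
V = 36.3 uV/C * 498 C
V = 18077.4 uV
V = 18.077 mV

18.077 mV


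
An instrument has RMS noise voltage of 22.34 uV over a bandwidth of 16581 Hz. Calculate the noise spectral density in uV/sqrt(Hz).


Noise spectral density = Vrms / sqrt(BW).
NSD = 22.34 / sqrt(16581)
NSD = 22.34 / 128.7672
NSD = 0.1735 uV/sqrt(Hz)

0.1735 uV/sqrt(Hz)


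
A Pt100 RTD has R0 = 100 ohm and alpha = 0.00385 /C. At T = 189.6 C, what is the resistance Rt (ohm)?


The RTD equation: Rt = R0 * (1 + alpha * T).
Rt = 100 * (1 + 0.00385 * 189.6)
Rt = 100 * (1 + 0.72996)
Rt = 100 * 1.72996
Rt = 172.996 ohm

172.996 ohm


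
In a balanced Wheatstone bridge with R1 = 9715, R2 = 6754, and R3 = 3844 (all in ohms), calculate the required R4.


At balance: R1*R4 = R2*R3, so R4 = R2*R3/R1.
R4 = 6754 * 3844 / 9715
R4 = 25962376 / 9715
R4 = 2672.4 ohm

2672.4 ohm


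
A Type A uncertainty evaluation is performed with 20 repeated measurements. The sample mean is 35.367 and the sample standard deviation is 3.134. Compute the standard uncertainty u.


The standard uncertainty for Type A evaluation is u = s / sqrt(n).
u = 3.134 / sqrt(20)
u = 3.134 / 4.4721
u = 0.7008

0.7008


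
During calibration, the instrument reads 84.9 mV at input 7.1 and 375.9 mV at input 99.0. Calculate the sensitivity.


Sensitivity = (y2 - y1) / (x2 - x1).
S = (375.9 - 84.9) / (99.0 - 7.1)
S = 291.0 / 91.9
S = 3.1665 mV/unit

3.1665 mV/unit


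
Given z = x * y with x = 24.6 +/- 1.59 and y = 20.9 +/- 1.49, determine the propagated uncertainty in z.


For a product z = x*y, the relative uncertainty is:
uz/z = sqrt((ux/x)^2 + (uy/y)^2)
Relative uncertainties: ux/x = 1.59/24.6 = 0.064634
uy/y = 1.49/20.9 = 0.071292
z = 24.6 * 20.9 = 514.1
uz = 514.1 * sqrt(0.064634^2 + 0.071292^2) = 49.475

49.475


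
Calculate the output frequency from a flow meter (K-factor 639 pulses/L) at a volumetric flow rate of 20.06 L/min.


Frequency = K * Q / 60 (converting L/min to L/s).
f = 639 * 20.06 / 60
f = 12818.34 / 60
f = 213.64 Hz

213.64 Hz


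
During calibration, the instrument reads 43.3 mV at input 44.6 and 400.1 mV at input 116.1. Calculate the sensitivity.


Sensitivity = (y2 - y1) / (x2 - x1).
S = (400.1 - 43.3) / (116.1 - 44.6)
S = 356.8 / 71.5
S = 4.9902 mV/unit

4.9902 mV/unit


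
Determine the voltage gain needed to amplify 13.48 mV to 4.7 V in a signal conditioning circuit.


Gain = Vout / Vin (converting to same units).
G = 4.7 V / 13.48 mV
G = 4700.0 mV / 13.48 mV
G = 348.66

348.66


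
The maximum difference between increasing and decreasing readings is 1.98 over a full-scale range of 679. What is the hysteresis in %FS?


Hysteresis = (max difference / full scale) * 100%.
H = (1.98 / 679) * 100
H = 0.292 %FS

0.292 %FS


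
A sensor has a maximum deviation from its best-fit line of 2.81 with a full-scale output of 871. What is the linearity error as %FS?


Linearity error = (max deviation / full scale) * 100%.
Linearity = (2.81 / 871) * 100
Linearity = 0.323 %FS

0.323 %FS


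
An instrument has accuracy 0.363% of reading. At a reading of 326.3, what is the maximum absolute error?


Absolute error = (accuracy% / 100) * reading.
Error = (0.363 / 100) * 326.3
Error = 0.00363 * 326.3
Error = 1.1845

1.1845


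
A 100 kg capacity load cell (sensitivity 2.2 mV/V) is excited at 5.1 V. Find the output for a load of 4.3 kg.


Vout = rated_output * Vex * (load / capacity).
Vout = 2.2 * 5.1 * (4.3 / 100)
Vout = 2.2 * 5.1 * 0.043
Vout = 0.482 mV

0.482 mV


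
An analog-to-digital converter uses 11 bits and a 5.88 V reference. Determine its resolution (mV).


The resolution (LSB) of an ADC is Vref / 2^n.
LSB = 5.88 / 2^11
LSB = 5.88 / 2048
LSB = 0.00287109 V = 2.87109375 mV

2.87109375 mV


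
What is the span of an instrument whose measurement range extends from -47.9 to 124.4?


Span = upper range - lower range.
Span = 124.4 - (-47.9)
Span = 172.3

172.3


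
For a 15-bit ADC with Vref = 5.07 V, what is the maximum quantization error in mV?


The maximum quantization error is +/- LSB/2.
LSB = Vref / 2^n = 5.07 / 32768 = 0.00015472 V
Max error = LSB / 2 = 0.00015472 / 2 = 7.736e-05 V
Max error = 0.0774 mV

0.0774 mV


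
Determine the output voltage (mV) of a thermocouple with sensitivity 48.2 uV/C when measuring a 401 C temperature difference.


The thermocouple output V = sensitivity * dT.
V = 48.2 uV/C * 401 C
V = 19328.2 uV
V = 19.328 mV

19.328 mV


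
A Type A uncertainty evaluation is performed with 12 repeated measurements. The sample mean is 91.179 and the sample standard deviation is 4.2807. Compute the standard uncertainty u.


The standard uncertainty for Type A evaluation is u = s / sqrt(n).
u = 4.2807 / sqrt(12)
u = 4.2807 / 3.4641
u = 1.2357

1.2357


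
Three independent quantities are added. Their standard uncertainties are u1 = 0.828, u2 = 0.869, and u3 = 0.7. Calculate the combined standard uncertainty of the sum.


For a sum of independent quantities, uc = sqrt(u1^2 + u2^2 + u3^2).
uc = sqrt(0.828^2 + 0.869^2 + 0.7^2)
uc = sqrt(0.685584 + 0.755161 + 0.49)
uc = 1.3895

1.3895


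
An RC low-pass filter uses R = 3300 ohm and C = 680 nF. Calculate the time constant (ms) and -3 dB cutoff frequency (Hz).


Time constant: tau = R * C.
tau = 3300 * 6.80e-07 = 0.002244 s
tau = 2.244 ms
Cutoff frequency: fc = 1 / (2*pi*R*C).
fc = 1 / (2*pi*0.002244) = 70.92 Hz

tau = 2.244 ms, fc = 70.92 Hz


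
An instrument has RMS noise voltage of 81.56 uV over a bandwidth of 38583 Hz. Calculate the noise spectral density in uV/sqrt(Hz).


Noise spectral density = Vrms / sqrt(BW).
NSD = 81.56 / sqrt(38583)
NSD = 81.56 / 196.4256
NSD = 0.4152 uV/sqrt(Hz)

0.4152 uV/sqrt(Hz)


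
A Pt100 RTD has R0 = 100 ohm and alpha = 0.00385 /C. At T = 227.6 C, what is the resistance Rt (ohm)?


The RTD equation: Rt = R0 * (1 + alpha * T).
Rt = 100 * (1 + 0.00385 * 227.6)
Rt = 100 * (1 + 0.87626)
Rt = 100 * 1.87626
Rt = 187.626 ohm

187.626 ohm


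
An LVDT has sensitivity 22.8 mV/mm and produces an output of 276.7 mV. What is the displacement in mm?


Displacement = Vout / sensitivity.
d = 276.7 / 22.8
d = 12.136 mm

12.136 mm


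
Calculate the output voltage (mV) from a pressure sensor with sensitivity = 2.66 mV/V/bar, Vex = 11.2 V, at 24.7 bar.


Output = sensitivity * Vex * P.
Vout = 2.66 * 11.2 * 24.7
Vout = 29.792 * 24.7
Vout = 735.86 mV

735.86 mV


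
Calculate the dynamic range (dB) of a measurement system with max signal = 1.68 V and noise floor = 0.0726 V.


Dynamic range = 20 * log10(Vmax / Vnoise).
DR = 20 * log10(1.68 / 0.0726)
DR = 20 * log10(23.14)
DR = 27.29 dB

27.29 dB


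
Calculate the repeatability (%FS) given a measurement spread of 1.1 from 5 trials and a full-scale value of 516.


Repeatability = (spread / full scale) * 100%.
R = (1.1 / 516) * 100
R = 0.213 %FS

0.213 %FS


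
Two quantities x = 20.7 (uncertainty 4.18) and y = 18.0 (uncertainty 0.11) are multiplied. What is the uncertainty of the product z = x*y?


For a product z = x*y, the relative uncertainty is:
uz/z = sqrt((ux/x)^2 + (uy/y)^2)
Relative uncertainties: ux/x = 4.18/20.7 = 0.201932
uy/y = 0.11/18.0 = 0.006111
z = 20.7 * 18.0 = 372.6
uz = 372.6 * sqrt(0.201932^2 + 0.006111^2) = 75.274

75.274


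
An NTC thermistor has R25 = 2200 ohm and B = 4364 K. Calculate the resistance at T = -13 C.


NTC thermistor equation: Rt = R25 * exp(B * (1/T - 1/T25)).
T in Kelvin: 260.15 K, T25 = 298.15 K
1/T - 1/T25 = 1/260.15 - 1/298.15 = 0.00048992
B * (1/T - 1/T25) = 4364 * 0.00048992 = 2.138
Rt = 2200 * exp(2.138) = 18661.6 ohm

18661.6 ohm


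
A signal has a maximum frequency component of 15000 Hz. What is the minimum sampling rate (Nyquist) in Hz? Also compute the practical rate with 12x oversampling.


By Nyquist theorem, fs_min = 2 * fmax.
fs_min = 2 * 15000 = 30000 Hz
Practical rate = 12 * fs_min = 12 * 30000 = 360000 Hz

fs_min = 30000 Hz, fs_practical = 360000 Hz


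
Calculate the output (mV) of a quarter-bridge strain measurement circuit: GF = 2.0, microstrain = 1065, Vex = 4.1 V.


Quarter bridge output: Vout = (GF * epsilon * Vex) / 4.
Vout = (2.0 * 1065e-6 * 4.1) / 4
Vout = 0.008733 / 4 V
Vout = 0.00218325 V = 2.1832 mV

2.1832 mV


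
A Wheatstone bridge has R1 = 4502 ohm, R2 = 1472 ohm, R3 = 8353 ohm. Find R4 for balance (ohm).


At balance: R1*R4 = R2*R3, so R4 = R2*R3/R1.
R4 = 1472 * 8353 / 4502
R4 = 12295616 / 4502
R4 = 2731.15 ohm

2731.15 ohm


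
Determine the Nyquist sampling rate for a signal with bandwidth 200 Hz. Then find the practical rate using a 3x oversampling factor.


By Nyquist theorem, fs_min = 2 * fmax.
fs_min = 2 * 200 = 400 Hz
Practical rate = 3 * fs_min = 3 * 400 = 1200 Hz

fs_min = 400 Hz, fs_practical = 1200 Hz


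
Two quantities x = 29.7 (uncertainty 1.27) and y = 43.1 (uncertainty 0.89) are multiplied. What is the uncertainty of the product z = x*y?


For a product z = x*y, the relative uncertainty is:
uz/z = sqrt((ux/x)^2 + (uy/y)^2)
Relative uncertainties: ux/x = 1.27/29.7 = 0.042761
uy/y = 0.89/43.1 = 0.02065
z = 29.7 * 43.1 = 1280.1
uz = 1280.1 * sqrt(0.042761^2 + 0.02065^2) = 60.785

60.785


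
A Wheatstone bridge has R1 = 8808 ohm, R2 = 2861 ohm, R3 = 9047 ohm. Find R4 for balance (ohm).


At balance: R1*R4 = R2*R3, so R4 = R2*R3/R1.
R4 = 2861 * 9047 / 8808
R4 = 25883467 / 8808
R4 = 2938.63 ohm

2938.63 ohm


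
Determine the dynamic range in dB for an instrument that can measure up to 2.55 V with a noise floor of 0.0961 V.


Dynamic range = 20 * log10(Vmax / Vnoise).
DR = 20 * log10(2.55 / 0.0961)
DR = 20 * log10(26.53)
DR = 28.48 dB

28.48 dB


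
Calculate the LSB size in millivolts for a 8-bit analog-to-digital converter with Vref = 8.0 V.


The resolution (LSB) of an ADC is Vref / 2^n.
LSB = 8.0 / 2^8
LSB = 8.0 / 256
LSB = 0.03125 V = 31.25 mV

31.25 mV


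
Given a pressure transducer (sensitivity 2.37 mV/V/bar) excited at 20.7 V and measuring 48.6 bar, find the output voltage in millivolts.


Output = sensitivity * Vex * P.
Vout = 2.37 * 20.7 * 48.6
Vout = 49.059 * 48.6
Vout = 2384.27 mV

2384.27 mV


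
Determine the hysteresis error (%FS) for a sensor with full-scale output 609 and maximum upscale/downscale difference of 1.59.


Hysteresis = (max difference / full scale) * 100%.
H = (1.59 / 609) * 100
H = 0.261 %FS

0.261 %FS


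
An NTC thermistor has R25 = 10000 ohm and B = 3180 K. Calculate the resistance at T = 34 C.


NTC thermistor equation: Rt = R25 * exp(B * (1/T - 1/T25)).
T in Kelvin: 307.15 K, T25 = 298.15 K
1/T - 1/T25 = 1/307.15 - 1/298.15 = -9.828e-05
B * (1/T - 1/T25) = 3180 * -9.828e-05 = -0.3125
Rt = 10000 * exp(-0.3125) = 7316.0 ohm

7316.0 ohm


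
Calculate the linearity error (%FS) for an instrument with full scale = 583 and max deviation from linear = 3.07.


Linearity error = (max deviation / full scale) * 100%.
Linearity = (3.07 / 583) * 100
Linearity = 0.527 %FS

0.527 %FS


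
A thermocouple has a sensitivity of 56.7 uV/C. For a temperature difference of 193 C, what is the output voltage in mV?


The thermocouple output V = sensitivity * dT.
V = 56.7 uV/C * 193 C
V = 10943.1 uV
V = 10.943 mV

10.943 mV


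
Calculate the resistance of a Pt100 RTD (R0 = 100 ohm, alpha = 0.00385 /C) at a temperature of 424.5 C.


The RTD equation: Rt = R0 * (1 + alpha * T).
Rt = 100 * (1 + 0.00385 * 424.5)
Rt = 100 * (1 + 1.634325)
Rt = 100 * 2.634325
Rt = 263.433 ohm

263.433 ohm


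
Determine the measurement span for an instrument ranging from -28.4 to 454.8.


Span = upper range - lower range.
Span = 454.8 - (-28.4)
Span = 483.2

483.2


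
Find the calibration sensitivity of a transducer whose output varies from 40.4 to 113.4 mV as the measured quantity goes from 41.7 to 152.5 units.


Sensitivity = (y2 - y1) / (x2 - x1).
S = (113.4 - 40.4) / (152.5 - 41.7)
S = 73.0 / 110.8
S = 0.6588 mV/unit

0.6588 mV/unit


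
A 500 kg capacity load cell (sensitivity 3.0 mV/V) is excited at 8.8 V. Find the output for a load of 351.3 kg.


Vout = rated_output * Vex * (load / capacity).
Vout = 3.0 * 8.8 * (351.3 / 500)
Vout = 3.0 * 8.8 * 0.7026
Vout = 18.549 mV

18.549 mV


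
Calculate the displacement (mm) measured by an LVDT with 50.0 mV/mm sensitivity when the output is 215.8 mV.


Displacement = Vout / sensitivity.
d = 215.8 / 50.0
d = 4.316 mm

4.316 mm


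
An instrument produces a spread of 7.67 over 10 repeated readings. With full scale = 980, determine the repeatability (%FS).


Repeatability = (spread / full scale) * 100%.
R = (7.67 / 980) * 100
R = 0.783 %FS

0.783 %FS


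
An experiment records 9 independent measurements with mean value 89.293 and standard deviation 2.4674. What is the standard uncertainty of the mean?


The standard uncertainty for Type A evaluation is u = s / sqrt(n).
u = 2.4674 / sqrt(9)
u = 2.4674 / 3.0
u = 0.8225

0.8225


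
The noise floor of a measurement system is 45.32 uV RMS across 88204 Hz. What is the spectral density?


Noise spectral density = Vrms / sqrt(BW).
NSD = 45.32 / sqrt(88204)
NSD = 45.32 / 296.9916
NSD = 0.1526 uV/sqrt(Hz)

0.1526 uV/sqrt(Hz)


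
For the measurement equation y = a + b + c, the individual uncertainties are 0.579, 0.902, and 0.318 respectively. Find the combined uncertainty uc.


For a sum of independent quantities, uc = sqrt(u1^2 + u2^2 + u3^2).
uc = sqrt(0.579^2 + 0.902^2 + 0.318^2)
uc = sqrt(0.335241 + 0.813604 + 0.101124)
uc = 1.118

1.118


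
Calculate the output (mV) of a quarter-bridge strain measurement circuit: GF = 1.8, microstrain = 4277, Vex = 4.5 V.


Quarter bridge output: Vout = (GF * epsilon * Vex) / 4.
Vout = (1.8 * 4277e-6 * 4.5) / 4
Vout = 0.0346437 / 4 V
Vout = 0.00866092 V = 8.6609 mV

8.6609 mV


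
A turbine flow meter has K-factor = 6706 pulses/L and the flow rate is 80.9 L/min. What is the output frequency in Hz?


Frequency = K * Q / 60 (converting L/min to L/s).
f = 6706 * 80.9 / 60
f = 542515.4 / 60
f = 9041.92 Hz

9041.92 Hz


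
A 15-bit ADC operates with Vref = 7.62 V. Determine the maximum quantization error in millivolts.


The maximum quantization error is +/- LSB/2.
LSB = Vref / 2^n = 7.62 / 32768 = 0.00023254 V
Max error = LSB / 2 = 0.00023254 / 2 = 0.00011627 V
Max error = 0.1163 mV

0.1163 mV


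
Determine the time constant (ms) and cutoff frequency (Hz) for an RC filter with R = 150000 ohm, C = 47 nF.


Time constant: tau = R * C.
tau = 150000 * 4.70e-08 = 0.00705 s
tau = 7.05 ms
Cutoff frequency: fc = 1 / (2*pi*R*C).
fc = 1 / (2*pi*0.00705) = 22.58 Hz

tau = 7.05 ms, fc = 22.58 Hz


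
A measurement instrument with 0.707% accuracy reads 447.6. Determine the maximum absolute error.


Absolute error = (accuracy% / 100) * reading.
Error = (0.707 / 100) * 447.6
Error = 0.00707 * 447.6
Error = 3.1645

3.1645


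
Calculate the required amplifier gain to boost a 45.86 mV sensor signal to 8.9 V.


Gain = Vout / Vin (converting to same units).
G = 8.9 V / 45.86 mV
G = 8900.0 mV / 45.86 mV
G = 194.07

194.07


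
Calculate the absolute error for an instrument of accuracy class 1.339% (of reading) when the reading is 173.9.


Absolute error = (accuracy% / 100) * reading.
Error = (1.339 / 100) * 173.9
Error = 0.01339 * 173.9
Error = 2.3285

2.3285


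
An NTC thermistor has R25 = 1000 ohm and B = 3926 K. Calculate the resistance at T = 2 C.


NTC thermistor equation: Rt = R25 * exp(B * (1/T - 1/T25)).
T in Kelvin: 275.15 K, T25 = 298.15 K
1/T - 1/T25 = 1/275.15 - 1/298.15 = 0.00028036
B * (1/T - 1/T25) = 3926 * 0.00028036 = 1.1007
Rt = 1000 * exp(1.1007) = 3006.3 ohm

3006.3 ohm


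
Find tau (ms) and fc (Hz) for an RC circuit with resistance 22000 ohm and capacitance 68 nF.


Time constant: tau = R * C.
tau = 22000 * 6.80e-08 = 0.001496 s
tau = 1.496 ms
Cutoff frequency: fc = 1 / (2*pi*R*C).
fc = 1 / (2*pi*0.001496) = 106.39 Hz

tau = 1.496 ms, fc = 106.39 Hz


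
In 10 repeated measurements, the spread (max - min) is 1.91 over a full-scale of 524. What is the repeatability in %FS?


Repeatability = (spread / full scale) * 100%.
R = (1.91 / 524) * 100
R = 0.365 %FS

0.365 %FS


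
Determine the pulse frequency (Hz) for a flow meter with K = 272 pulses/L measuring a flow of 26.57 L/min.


Frequency = K * Q / 60 (converting L/min to L/s).
f = 272 * 26.57 / 60
f = 7227.04 / 60
f = 120.45 Hz

120.45 Hz


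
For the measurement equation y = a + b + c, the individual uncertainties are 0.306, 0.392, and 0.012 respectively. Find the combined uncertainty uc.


For a sum of independent quantities, uc = sqrt(u1^2 + u2^2 + u3^2).
uc = sqrt(0.306^2 + 0.392^2 + 0.012^2)
uc = sqrt(0.093636 + 0.153664 + 0.000144)
uc = 0.4974

0.4974


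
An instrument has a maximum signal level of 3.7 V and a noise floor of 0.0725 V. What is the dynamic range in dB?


Dynamic range = 20 * log10(Vmax / Vnoise).
DR = 20 * log10(3.7 / 0.0725)
DR = 20 * log10(51.03)
DR = 34.16 dB

34.16 dB


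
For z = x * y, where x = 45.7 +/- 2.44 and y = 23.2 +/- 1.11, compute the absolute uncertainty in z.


For a product z = x*y, the relative uncertainty is:
uz/z = sqrt((ux/x)^2 + (uy/y)^2)
Relative uncertainties: ux/x = 2.44/45.7 = 0.053392
uy/y = 1.11/23.2 = 0.047845
z = 45.7 * 23.2 = 1060.2
uz = 1060.2 * sqrt(0.053392^2 + 0.047845^2) = 76.011

76.011


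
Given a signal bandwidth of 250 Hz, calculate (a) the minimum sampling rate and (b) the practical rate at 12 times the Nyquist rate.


By Nyquist theorem, fs_min = 2 * fmax.
fs_min = 2 * 250 = 500 Hz
Practical rate = 12 * fs_min = 12 * 500 = 6000 Hz

fs_min = 500 Hz, fs_practical = 6000 Hz


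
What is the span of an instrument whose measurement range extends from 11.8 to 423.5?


Span = upper range - lower range.
Span = 423.5 - (11.8)
Span = 411.7

411.7


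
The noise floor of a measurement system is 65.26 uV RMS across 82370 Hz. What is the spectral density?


Noise spectral density = Vrms / sqrt(BW).
NSD = 65.26 / sqrt(82370)
NSD = 65.26 / 287.0017
NSD = 0.2274 uV/sqrt(Hz)

0.2274 uV/sqrt(Hz)


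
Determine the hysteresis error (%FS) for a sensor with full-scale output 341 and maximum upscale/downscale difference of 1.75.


Hysteresis = (max difference / full scale) * 100%.
H = (1.75 / 341) * 100
H = 0.513 %FS

0.513 %FS


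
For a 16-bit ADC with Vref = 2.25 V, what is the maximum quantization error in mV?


The maximum quantization error is +/- LSB/2.
LSB = Vref / 2^n = 2.25 / 65536 = 3.433e-05 V
Max error = LSB / 2 = 3.433e-05 / 2 = 1.717e-05 V
Max error = 0.0172 mV

0.0172 mV


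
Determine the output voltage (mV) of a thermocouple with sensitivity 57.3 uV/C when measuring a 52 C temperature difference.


The thermocouple output V = sensitivity * dT.
V = 57.3 uV/C * 52 C
V = 2979.6 uV
V = 2.98 mV

2.98 mV


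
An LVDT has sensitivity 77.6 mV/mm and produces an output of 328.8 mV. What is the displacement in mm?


Displacement = Vout / sensitivity.
d = 328.8 / 77.6
d = 4.237 mm

4.237 mm


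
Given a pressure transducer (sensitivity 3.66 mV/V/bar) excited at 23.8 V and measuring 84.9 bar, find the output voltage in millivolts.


Output = sensitivity * Vex * P.
Vout = 3.66 * 23.8 * 84.9
Vout = 87.108 * 84.9
Vout = 7395.47 mV

7395.47 mV


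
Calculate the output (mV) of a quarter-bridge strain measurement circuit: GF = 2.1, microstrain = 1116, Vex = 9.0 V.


Quarter bridge output: Vout = (GF * epsilon * Vex) / 4.
Vout = (2.1 * 1116e-6 * 9.0) / 4
Vout = 0.0210924 / 4 V
Vout = 0.0052731 V = 5.2731 mV

5.2731 mV


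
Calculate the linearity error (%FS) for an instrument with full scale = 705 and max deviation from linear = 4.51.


Linearity error = (max deviation / full scale) * 100%.
Linearity = (4.51 / 705) * 100
Linearity = 0.64 %FS

0.64 %FS


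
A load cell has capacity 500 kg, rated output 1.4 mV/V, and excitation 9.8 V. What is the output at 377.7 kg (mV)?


Vout = rated_output * Vex * (load / capacity).
Vout = 1.4 * 9.8 * (377.7 / 500)
Vout = 1.4 * 9.8 * 0.7554
Vout = 10.364 mV

10.364 mV


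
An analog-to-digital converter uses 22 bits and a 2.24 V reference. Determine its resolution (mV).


The resolution (LSB) of an ADC is Vref / 2^n.
LSB = 2.24 / 2^22
LSB = 2.24 / 4194304
LSB = 5.3e-07 V = 0.00053406 mV

0.00053406 mV


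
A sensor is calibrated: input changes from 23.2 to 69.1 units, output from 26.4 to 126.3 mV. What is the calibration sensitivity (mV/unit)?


Sensitivity = (y2 - y1) / (x2 - x1).
S = (126.3 - 26.4) / (69.1 - 23.2)
S = 99.9 / 45.9
S = 2.1765 mV/unit

2.1765 mV/unit


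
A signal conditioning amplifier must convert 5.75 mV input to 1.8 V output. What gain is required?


Gain = Vout / Vin (converting to same units).
G = 1.8 V / 5.75 mV
G = 1800.0 mV / 5.75 mV
G = 313.04

313.04


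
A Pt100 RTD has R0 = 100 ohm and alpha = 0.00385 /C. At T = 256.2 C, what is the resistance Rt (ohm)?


The RTD equation: Rt = R0 * (1 + alpha * T).
Rt = 100 * (1 + 0.00385 * 256.2)
Rt = 100 * (1 + 0.98637)
Rt = 100 * 1.98637
Rt = 198.637 ohm

198.637 ohm


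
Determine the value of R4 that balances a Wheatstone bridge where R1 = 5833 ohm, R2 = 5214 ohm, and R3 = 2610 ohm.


At balance: R1*R4 = R2*R3, so R4 = R2*R3/R1.
R4 = 5214 * 2610 / 5833
R4 = 13608540 / 5833
R4 = 2333.03 ohm

2333.03 ohm


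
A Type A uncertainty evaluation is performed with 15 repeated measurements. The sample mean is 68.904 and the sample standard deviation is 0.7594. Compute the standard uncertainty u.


The standard uncertainty for Type A evaluation is u = s / sqrt(n).
u = 0.7594 / sqrt(15)
u = 0.7594 / 3.873
u = 0.1961

0.1961


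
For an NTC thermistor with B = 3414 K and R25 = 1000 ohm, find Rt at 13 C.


NTC thermistor equation: Rt = R25 * exp(B * (1/T - 1/T25)).
T in Kelvin: 286.15 K, T25 = 298.15 K
1/T - 1/T25 = 1/286.15 - 1/298.15 = 0.00014065
B * (1/T - 1/T25) = 3414 * 0.00014065 = 0.4802
Rt = 1000 * exp(0.4802) = 1616.4 ohm

1616.4 ohm


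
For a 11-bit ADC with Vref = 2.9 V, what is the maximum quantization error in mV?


The maximum quantization error is +/- LSB/2.
LSB = Vref / 2^n = 2.9 / 2048 = 0.00141602 V
Max error = LSB / 2 = 0.00141602 / 2 = 0.00070801 V
Max error = 0.708 mV

0.708 mV
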